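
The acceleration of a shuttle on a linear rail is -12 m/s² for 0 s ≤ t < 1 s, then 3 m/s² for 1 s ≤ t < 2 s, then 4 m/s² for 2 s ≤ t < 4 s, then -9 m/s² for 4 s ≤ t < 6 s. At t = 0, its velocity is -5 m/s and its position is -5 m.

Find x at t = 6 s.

-81.5 m

On each constant-a segment, Δv = aΔt and Δx = v₀Δt + ½aΔt²; chain segment to segment.
0–1 s: v starts -5 m/s; Δx = -5·1 + ½·-12·1² = -11 m; v ends -17 m/s.
1–2 s: v starts -17 m/s; Δx = -17·1 + ½·3·1² = -15.5 m; v ends -14 m/s.
2–4 s: v starts -14 m/s; Δx = -14·2 + ½·4·2² = -20 m; v ends -6 m/s.
4–6 s: v starts -6 m/s; Δx = -6·2 + ½·-9·2² = -30 m; v ends -24 m/s.
x(6) = -5 + Σ Δx = -81.5 m.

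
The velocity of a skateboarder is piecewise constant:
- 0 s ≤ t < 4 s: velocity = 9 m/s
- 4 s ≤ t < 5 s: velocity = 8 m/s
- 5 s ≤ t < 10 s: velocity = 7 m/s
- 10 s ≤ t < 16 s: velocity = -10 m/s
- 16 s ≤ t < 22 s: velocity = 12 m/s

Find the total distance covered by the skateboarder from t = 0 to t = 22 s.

Total distance travelled is ∫|v| dt — sum the magnitudes of each area piece.
0–4 s: |9| × 4 = 36 m
4–5 s: |8| × 1 = 8 m
5–10 s: |7| × 5 = 35 m
10–16 s: |-10| × 6 = 60 m
16–22 s: |12| × 6 = 72 m
Total distance = 211 m

211 m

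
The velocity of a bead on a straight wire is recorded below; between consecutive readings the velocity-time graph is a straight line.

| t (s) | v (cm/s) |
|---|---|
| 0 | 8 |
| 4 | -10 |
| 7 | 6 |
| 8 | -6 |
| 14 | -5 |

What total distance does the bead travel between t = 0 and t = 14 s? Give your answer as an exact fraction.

2411/36 cm

Total distance travelled is ∫|v| dt — sum the magnitudes of each area piece.
0–4 s: v = 0 at t = 16/9 s; triangle areas 64/9 + 100/9 = 164/9 cm
4–7 s: v = 0 at t = 5.875 s; triangle areas 9.375 + 3.375 = 12.75 cm
7–8 s: v = 0 at t = 7.5 s; triangle areas 1.5 + 1.5 = 3 cm
8–14 s: |½(-6 + -5)(6)| = 33 cm
Total distance = 2411/36 cm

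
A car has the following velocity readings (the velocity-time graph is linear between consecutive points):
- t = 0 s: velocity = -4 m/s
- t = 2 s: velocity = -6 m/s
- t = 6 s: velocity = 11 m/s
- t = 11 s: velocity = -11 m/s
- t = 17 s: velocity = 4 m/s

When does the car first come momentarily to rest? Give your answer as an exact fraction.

v changes sign on 2–6 s (from -6 to 11); the graph is linear there, so v = 0 at t = 2 + (6)·(6 − 2)/(11 − -6) = 58/17 s.

t = 58/17 s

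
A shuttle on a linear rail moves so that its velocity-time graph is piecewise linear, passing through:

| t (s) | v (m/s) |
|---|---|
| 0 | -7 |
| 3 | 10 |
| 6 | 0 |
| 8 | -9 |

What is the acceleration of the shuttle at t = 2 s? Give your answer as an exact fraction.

17/3 m/s²

Acceleration is the slope of the v-t graph on 0–3 s: (10 − -7)/(3 − 0) = 17/3 m/s².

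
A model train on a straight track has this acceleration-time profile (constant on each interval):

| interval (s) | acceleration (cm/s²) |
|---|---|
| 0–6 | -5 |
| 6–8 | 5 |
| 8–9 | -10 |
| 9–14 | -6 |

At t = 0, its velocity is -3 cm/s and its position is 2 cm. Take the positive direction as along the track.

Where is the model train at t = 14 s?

On each constant-a segment, Δv = aΔt and Δx = v₀Δt + ½aΔt²; chain segment to segment.
0–6 s: v starts -3 cm/s; Δx = -3·6 + ½·-5·6² = -108 cm; v ends -33 cm/s.
6–8 s: v starts -33 cm/s; Δx = -33·2 + ½·5·2² = -56 cm; v ends -23 cm/s.
8–9 s: v starts -23 cm/s; Δx = -23·1 + ½·-10·1² = -28 cm; v ends -33 cm/s.
9–14 s: v starts -33 cm/s; Δx = -33·5 + ½·-6·5² = -240 cm; v ends -63 cm/s.
x(14) = 2 + Σ Δx = -430 cm.

-430 cm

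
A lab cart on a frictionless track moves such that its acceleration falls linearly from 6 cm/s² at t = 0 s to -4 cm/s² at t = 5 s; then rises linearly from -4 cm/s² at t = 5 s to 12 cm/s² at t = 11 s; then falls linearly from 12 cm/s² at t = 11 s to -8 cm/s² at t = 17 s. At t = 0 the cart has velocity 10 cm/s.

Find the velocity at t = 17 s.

Δv equals the area under the a-t graph; then v = v₀ + Δv.
0–5 s: ½(6 + -4)(5) = 5 cm/s
5–11 s: ½(-4 + 12)(6) = 24 cm/s
11–17 s: ½(12 + -8)(6) = 12 cm/s
Δv = 41 cm/s, so v(17) = 10 + (41) = 51 cm/s.

51 cm/s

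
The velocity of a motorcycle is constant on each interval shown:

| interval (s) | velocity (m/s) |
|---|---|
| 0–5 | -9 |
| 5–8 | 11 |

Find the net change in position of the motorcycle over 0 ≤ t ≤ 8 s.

Net displacement equals the area under the velocity-time graph (areas below the axis count negative).
0–5 s: -9 × 5 = -45 m
5–8 s: 11 × 3 = 33 m
Net displacement = -12 m

-12 m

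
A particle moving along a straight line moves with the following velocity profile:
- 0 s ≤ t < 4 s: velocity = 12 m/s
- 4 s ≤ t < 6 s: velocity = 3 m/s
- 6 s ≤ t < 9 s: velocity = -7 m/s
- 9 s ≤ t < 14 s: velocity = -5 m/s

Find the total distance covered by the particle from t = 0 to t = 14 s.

100 m

Distance (not displacement) is the total path length: add the absolute areas under v-t.
0–4 s: |12| × 4 = 48 m
4–6 s: |3| × 2 = 6 m
6–9 s: |-7| × 3 = 21 m
9–14 s: |-5| × 5 = 25 m
Total distance = 100 m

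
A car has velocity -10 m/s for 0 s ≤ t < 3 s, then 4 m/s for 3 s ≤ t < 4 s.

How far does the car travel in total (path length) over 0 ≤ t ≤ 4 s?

Total distance travelled is ∫|v| dt — sum the magnitudes of each area piece.
0–3 s: |-10| × 3 = 30 m
3–4 s: |4| × 1 = 4 m
Total distance = 34 m

34 m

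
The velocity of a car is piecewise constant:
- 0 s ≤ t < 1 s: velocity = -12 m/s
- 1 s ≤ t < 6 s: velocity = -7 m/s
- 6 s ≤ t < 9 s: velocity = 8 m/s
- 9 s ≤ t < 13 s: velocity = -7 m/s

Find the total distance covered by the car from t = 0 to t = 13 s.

99 m

Distance (not displacement) is the total path length: add the absolute areas under v-t.
0–1 s: |-12| × 1 = 12 m
1–6 s: |-7| × 5 = 35 m
6–9 s: |8| × 3 = 24 m
9–13 s: |-7| × 4 = 28 m
Total distance = 99 m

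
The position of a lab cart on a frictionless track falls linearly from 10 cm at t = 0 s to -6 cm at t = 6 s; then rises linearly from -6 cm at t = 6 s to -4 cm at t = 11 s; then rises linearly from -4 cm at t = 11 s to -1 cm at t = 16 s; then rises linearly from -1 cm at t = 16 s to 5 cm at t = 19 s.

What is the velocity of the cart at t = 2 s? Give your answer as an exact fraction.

Velocity is the slope of the x-t graph on 0–6 s: (-6 − 10)/(6 − 0) = -8/3 cm/s.

-8/3 cm/s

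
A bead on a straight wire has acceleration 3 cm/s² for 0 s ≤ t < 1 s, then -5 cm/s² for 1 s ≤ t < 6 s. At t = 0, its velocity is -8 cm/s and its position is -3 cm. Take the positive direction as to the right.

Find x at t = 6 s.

-97 cm

On each constant-a segment, Δv = aΔt and Δx = v₀Δt + ½aΔt²; chain segment to segment.
0–1 s: v starts -8 cm/s; Δx = -8·1 + ½·3·1² = -6.5 cm; v ends -5 cm/s.
1–6 s: v starts -5 cm/s; Δx = -5·5 + ½·-5·5² = -87.5 cm; v ends -30 cm/s.
x(6) = -3 + Σ Δx = -97 cm.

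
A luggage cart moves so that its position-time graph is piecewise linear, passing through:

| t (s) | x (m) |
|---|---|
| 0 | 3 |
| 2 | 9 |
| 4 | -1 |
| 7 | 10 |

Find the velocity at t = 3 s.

Velocity is the slope of the x-t graph on 2–4 s: (-1 − 9)/(4 − 2) = -5 m/s.

-5 m/s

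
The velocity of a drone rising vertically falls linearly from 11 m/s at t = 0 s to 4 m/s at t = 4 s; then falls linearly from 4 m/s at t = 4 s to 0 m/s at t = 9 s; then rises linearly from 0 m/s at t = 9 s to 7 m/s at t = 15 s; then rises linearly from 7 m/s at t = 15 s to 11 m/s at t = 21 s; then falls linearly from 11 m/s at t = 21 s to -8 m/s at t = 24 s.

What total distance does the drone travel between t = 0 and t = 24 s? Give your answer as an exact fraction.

Total distance travelled is ∫|v| dt — sum the magnitudes of each area piece.
0–4 s: |½(11 + 4)(4)| = 30 m
4–9 s: |½(4 + 0)(5)| = 10 m
9–15 s: |½(0 + 7)(6)| = 21 m
15–21 s: |½(7 + 11)(6)| = 54 m
21–24 s: v = 0 at t = 432/19 s; triangle areas 363/38 + 96/19 = 555/38 m
Total distance = 4925/38 m

4925/38 m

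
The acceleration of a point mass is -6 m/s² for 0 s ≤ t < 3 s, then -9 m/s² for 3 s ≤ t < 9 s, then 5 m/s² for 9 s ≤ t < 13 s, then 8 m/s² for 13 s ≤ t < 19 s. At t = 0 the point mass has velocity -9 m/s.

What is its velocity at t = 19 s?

Δv equals the area under the a-t graph; then v = v₀ + Δv.
0–3 s: -6 × 3 = -18 m/s
3–9 s: -9 × 6 = -54 m/s
9–13 s: 5 × 4 = 20 m/s
13–19 s: 8 × 6 = 48 m/s
Δv = -4 m/s, so v(19) = -9 + (-4) = -13 m/s.

-13 m/s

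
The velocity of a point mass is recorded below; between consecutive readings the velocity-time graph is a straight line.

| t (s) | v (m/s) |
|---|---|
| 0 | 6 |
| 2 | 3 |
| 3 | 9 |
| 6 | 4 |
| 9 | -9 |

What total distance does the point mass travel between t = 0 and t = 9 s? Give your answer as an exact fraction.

594/13 m

Total distance travelled is ∫|v| dt — sum the magnitudes of each area piece.
0–2 s: |½(6 + 3)(2)| = 9 m
2–3 s: |½(3 + 9)(1)| = 6 m
3–6 s: |½(9 + 4)(3)| = 19.5 m
6–9 s: v = 0 at t = 90/13 s; triangle areas 24/13 + 243/26 = 291/26 m
Total distance = 594/13 m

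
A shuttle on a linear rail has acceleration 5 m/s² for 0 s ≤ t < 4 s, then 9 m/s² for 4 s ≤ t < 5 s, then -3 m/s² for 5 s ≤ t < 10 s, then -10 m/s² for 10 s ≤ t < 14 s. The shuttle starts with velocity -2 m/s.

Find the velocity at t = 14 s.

-28 m/s

Δv equals the area under the a-t graph; then v = v₀ + Δv.
0–4 s: 5 × 4 = 20 m/s
4–5 s: 9 × 1 = 9 m/s
5–10 s: -3 × 5 = -15 m/s
10–14 s: -10 × 4 = -40 m/s
Δv = -26 m/s, so v(14) = -2 + (-26) = -28 m/s.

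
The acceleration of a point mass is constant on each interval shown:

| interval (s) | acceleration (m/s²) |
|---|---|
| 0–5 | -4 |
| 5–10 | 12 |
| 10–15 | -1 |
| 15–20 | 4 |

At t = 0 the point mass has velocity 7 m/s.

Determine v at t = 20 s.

Δv equals the area under the a-t graph; then v = v₀ + Δv.
0–5 s: -4 × 5 = -20 m/s
5–10 s: 12 × 5 = 60 m/s
10–15 s: -1 × 5 = -5 m/s
15–20 s: 4 × 5 = 20 m/s
Δv = 55 m/s, so v(20) = 7 + (55) = 62 m/s.

62 m/s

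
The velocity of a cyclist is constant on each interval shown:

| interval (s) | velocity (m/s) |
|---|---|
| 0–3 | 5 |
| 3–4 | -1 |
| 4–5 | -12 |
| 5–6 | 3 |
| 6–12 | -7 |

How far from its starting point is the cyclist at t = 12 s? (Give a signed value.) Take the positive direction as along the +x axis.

Net displacement equals the area under the velocity-time graph (areas below the axis count negative).
0–3 s: 5 × 3 = 15 m
3–4 s: -1 × 1 = -1 m
4–5 s: -12 × 1 = -12 m
5–6 s: 3 × 1 = 3 m
6–12 s: -7 × 6 = -42 m
Net displacement = -37 m

-37 m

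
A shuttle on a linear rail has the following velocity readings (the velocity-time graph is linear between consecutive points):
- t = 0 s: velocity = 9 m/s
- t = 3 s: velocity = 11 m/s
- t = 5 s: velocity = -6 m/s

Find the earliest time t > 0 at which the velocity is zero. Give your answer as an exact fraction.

t = 73/17 s

v changes sign on 3–5 s (from 11 to -6); the graph is linear there, so v = 0 at t = 3 + (-11)·(5 − 3)/(-6 − 11) = 73/17 s.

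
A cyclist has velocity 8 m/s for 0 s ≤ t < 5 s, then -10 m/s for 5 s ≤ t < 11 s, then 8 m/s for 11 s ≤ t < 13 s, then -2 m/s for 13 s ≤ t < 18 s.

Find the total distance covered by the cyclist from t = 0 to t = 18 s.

Total distance travelled is ∫|v| dt — sum the magnitudes of each area piece.
0–5 s: |8| × 5 = 40 m
5–11 s: |-10| × 6 = 60 m
11–13 s: |8| × 2 = 16 m
13–18 s: |-2| × 5 = 10 m
Total distance = 126 m

126 m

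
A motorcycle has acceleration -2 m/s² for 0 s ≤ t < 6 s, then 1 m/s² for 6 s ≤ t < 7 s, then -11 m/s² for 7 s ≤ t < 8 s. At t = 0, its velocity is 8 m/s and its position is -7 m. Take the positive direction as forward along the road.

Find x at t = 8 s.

-7 m

On each constant-a segment, Δv = aΔt and Δx = v₀Δt + ½aΔt²; chain segment to segment.
0–6 s: v starts 8 m/s; Δx = 8·6 + ½·-2·6² = 12 m; v ends -4 m/s.
6–7 s: v starts -4 m/s; Δx = -4·1 + ½·1·1² = -3.5 m; v ends -3 m/s.
7–8 s: v starts -3 m/s; Δx = -3·1 + ½·-11·1² = -8.5 m; v ends -14 m/s.
x(8) = -7 + Σ Δx = -7 m.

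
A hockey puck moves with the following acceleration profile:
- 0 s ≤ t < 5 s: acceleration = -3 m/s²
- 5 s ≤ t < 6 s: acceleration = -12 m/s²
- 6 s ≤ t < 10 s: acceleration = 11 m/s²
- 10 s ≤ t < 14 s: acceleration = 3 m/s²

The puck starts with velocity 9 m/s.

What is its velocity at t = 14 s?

38 m/s

Δv equals the area under the a-t graph; then v = v₀ + Δv.
0–5 s: -3 × 5 = -15 m/s
5–6 s: -12 × 1 = -12 m/s
6–10 s: 11 × 4 = 44 m/s
10–14 s: 3 × 4 = 12 m/s
Δv = 29 m/s, so v(14) = 9 + (29) = 38 m/s.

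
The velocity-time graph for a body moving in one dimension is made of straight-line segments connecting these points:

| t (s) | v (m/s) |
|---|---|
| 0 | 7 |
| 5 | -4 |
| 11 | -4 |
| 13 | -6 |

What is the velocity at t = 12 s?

-5 m/s

On 11–13 s the graph is linear from -4 to -6 m/s: v(12) = -4 + (-6 − -4)·(12 − 11)/(13 − 11) = -5 m/s.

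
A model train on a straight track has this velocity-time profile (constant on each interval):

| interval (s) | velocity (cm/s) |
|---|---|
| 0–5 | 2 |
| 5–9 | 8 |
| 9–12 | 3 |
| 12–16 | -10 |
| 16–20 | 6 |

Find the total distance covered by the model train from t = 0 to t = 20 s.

115 cm

Distance (not displacement) is the total path length: add the absolute areas under v-t.
0–5 s: |2| × 5 = 10 cm
5–9 s: |8| × 4 = 32 cm
9–12 s: |3| × 3 = 9 cm
12–16 s: |-10| × 4 = 40 cm
16–20 s: |6| × 4 = 24 cm
Total distance = 115 cm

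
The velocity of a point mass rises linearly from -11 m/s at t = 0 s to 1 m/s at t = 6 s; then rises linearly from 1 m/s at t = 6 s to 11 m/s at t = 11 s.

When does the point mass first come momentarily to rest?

t = 5.5 s

v changes sign on 0–6 s (from -11 to 1); the graph is linear there, so v = 0 at t = 0 + (11)·(6 − 0)/(1 − -11) = 5.5 s.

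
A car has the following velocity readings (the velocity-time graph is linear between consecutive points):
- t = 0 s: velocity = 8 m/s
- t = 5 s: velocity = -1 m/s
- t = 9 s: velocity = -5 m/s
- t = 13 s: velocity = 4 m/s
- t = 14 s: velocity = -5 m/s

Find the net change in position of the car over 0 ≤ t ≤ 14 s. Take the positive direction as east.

Net displacement equals the area under the velocity-time graph (areas below the axis count negative).
0–5 s: ½(8 + -1)(5) = 17.5 m
5–9 s: ½(-1 + -5)(4) = -12 m
9–13 s: ½(-5 + 4)(4) = -2 m
13–14 s: ½(4 + -5)(1) = -0.5 m
Net displacement = 3 m

3 m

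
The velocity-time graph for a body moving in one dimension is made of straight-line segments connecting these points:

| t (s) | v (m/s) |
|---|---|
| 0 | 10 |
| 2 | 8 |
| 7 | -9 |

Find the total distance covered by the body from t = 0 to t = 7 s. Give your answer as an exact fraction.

1337/34 m

Distance (not displacement) is the total path length: add the absolute areas under v-t.
0–2 s: |½(10 + 8)(2)| = 18 m
2–7 s: v = 0 at t = 74/17 s; triangle areas 160/17 + 405/34 = 725/34 m
Total distance = 1337/34 m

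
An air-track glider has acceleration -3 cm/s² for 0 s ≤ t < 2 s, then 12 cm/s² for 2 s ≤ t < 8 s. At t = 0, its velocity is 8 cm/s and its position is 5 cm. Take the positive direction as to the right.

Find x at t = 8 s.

243 cm

On each constant-a segment, Δv = aΔt and Δx = v₀Δt + ½aΔt²; chain segment to segment.
0–2 s: v starts 8 cm/s; Δx = 8·2 + ½·-3·2² = 10 cm; v ends 2 cm/s.
2–8 s: v starts 2 cm/s; Δx = 2·6 + ½·12·6² = 228 cm; v ends 74 cm/s.
x(8) = 5 + Σ Δx = 243 cm.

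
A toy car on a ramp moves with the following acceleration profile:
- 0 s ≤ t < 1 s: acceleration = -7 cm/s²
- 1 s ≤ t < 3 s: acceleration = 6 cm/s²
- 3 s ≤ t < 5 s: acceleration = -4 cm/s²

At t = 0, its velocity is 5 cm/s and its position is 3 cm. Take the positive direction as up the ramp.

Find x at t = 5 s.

24.5 cm

On each constant-a segment, Δv = aΔt and Δx = v₀Δt + ½aΔt²; chain segment to segment.
0–1 s: v starts 5 cm/s; Δx = 5·1 + ½·-7·1² = 1.5 cm; v ends -2 cm/s.
1–3 s: v starts -2 cm/s; Δx = -2·2 + ½·6·2² = 8 cm; v ends 10 cm/s.
3–5 s: v starts 10 cm/s; Δx = 10·2 + ½·-4·2² = 12 cm; v ends 2 cm/s.
x(5) = 3 + Σ Δx = 24.5 cm.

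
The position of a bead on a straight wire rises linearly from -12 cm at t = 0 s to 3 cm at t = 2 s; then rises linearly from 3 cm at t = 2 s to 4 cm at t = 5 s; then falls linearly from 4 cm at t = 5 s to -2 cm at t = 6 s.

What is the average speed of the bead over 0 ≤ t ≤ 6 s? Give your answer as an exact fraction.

Average speed = (total path length)/(elapsed time); on a piecewise-linear x-t graph the path length is Σ|Δx|.
0–2 s: |Δx| = |3 − -12| = 15 cm
2–5 s: |Δx| = |4 − 3| = 1 cm
5–6 s: |Δx| = |-2 − 4| = 6 cm
Total path = 22 cm; average speed = 22/6 = 11/3 cm/s.

11/3 cm/s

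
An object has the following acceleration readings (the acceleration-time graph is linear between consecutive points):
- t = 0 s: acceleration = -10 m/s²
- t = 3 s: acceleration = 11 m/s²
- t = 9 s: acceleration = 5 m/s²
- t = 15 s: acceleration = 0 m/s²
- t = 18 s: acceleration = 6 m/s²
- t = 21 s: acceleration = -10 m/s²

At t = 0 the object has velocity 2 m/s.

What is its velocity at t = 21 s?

69.5 m/s

Δv equals the area under the a-t graph; then v = v₀ + Δv.
0–3 s: ½(-10 + 11)(3) = 1.5 m/s
3–9 s: ½(11 + 5)(6) = 48 m/s
9–15 s: ½(5 + 0)(6) = 15 m/s
15–18 s: ½(0 + 6)(3) = 9 m/s
18–21 s: ½(6 + -10)(3) = -6 m/s
Δv = 67.5 m/s, so v(21) = 2 + (67.5) = 69.5 m/s.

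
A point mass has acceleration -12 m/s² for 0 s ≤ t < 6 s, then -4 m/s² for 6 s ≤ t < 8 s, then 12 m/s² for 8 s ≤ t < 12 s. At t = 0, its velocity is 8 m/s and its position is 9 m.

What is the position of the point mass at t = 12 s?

-487 m

On each constant-a segment, Δv = aΔt and Δx = v₀Δt + ½aΔt²; chain segment to segment.
0–6 s: v starts 8 m/s; Δx = 8·6 + ½·-12·6² = -168 m; v ends -64 m/s.
6–8 s: v starts -64 m/s; Δx = -64·2 + ½·-4·2² = -136 m; v ends -72 m/s.
8–12 s: v starts -72 m/s; Δx = -72·4 + ½·12·4² = -192 m; v ends -24 m/s.
x(12) = 9 + Σ Δx = -487 m.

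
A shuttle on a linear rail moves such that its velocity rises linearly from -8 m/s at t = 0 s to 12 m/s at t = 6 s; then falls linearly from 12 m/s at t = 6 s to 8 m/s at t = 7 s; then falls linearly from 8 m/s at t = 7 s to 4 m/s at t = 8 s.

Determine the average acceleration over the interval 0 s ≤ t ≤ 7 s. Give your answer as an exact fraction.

Average acceleration = Δv/Δt = (8 − -8)/(7 − 0) = 16/7 m/s².

16/7 m/s²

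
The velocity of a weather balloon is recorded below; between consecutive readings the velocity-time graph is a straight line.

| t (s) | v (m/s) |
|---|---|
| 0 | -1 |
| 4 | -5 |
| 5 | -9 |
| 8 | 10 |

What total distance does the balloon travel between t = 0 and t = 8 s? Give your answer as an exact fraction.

1265/38 m

Total distance travelled is ∫|v| dt — sum the magnitudes of each area piece.
0–4 s: |½(-1 + -5)(4)| = 12 m
4–5 s: |½(-5 + -9)(1)| = 7 m
5–8 s: v = 0 at t = 122/19 s; triangle areas 243/38 + 150/19 = 543/38 m
Total distance = 1265/38 m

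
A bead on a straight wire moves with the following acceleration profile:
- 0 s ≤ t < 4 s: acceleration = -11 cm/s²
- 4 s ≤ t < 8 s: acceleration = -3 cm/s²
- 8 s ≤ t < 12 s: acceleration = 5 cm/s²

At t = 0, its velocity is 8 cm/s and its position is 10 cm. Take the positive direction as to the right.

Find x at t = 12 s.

-366 cm

On each constant-a segment, Δv = aΔt and Δx = v₀Δt + ½aΔt²; chain segment to segment.
0–4 s: v starts 8 cm/s; Δx = 8·4 + ½·-11·4² = -56 cm; v ends -36 cm/s.
4–8 s: v starts -36 cm/s; Δx = -36·4 + ½·-3·4² = -168 cm; v ends -48 cm/s.
8–12 s: v starts -48 cm/s; Δx = -48·4 + ½·5·4² = -152 cm; v ends -28 cm/s.
x(12) = 10 + Σ Δx = -366 cm.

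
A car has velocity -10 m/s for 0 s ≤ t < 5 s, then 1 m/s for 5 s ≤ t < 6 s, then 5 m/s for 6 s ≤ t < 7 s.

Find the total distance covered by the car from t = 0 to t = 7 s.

Total distance travelled is ∫|v| dt — sum the magnitudes of each area piece.
0–5 s: |-10| × 5 = 50 m
5–6 s: |1| × 1 = 1 m
6–7 s: |5| × 1 = 5 m
Total distance = 56 m

56 m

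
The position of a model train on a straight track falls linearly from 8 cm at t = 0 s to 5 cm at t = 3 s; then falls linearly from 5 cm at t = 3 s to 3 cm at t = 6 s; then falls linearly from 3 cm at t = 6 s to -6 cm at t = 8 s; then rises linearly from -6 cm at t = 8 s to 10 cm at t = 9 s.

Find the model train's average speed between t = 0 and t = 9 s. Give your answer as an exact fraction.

Average speed = (total path length)/(elapsed time); on a piecewise-linear x-t graph the path length is Σ|Δx|.
0–3 s: |Δx| = |5 − 8| = 3 cm
3–6 s: |Δx| = |3 − 5| = 2 cm
6–8 s: |Δx| = |-6 − 3| = 9 cm
8–9 s: |Δx| = |10 − -6| = 16 cm
Total path = 30 cm; average speed = 30/9 = 10/3 cm/s.

10/3 cm/s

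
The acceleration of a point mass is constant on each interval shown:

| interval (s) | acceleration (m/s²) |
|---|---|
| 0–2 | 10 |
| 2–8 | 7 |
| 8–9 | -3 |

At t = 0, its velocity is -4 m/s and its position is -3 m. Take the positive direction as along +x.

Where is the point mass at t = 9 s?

On each constant-a segment, Δv = aΔt and Δx = v₀Δt + ½aΔt²; chain segment to segment.
0–2 s: v starts -4 m/s; Δx = -4·2 + ½·10·2² = 12 m; v ends 16 m/s.
2–8 s: v starts 16 m/s; Δx = 16·6 + ½·7·6² = 222 m; v ends 58 m/s.
8–9 s: v starts 58 m/s; Δx = 58·1 + ½·-3·1² = 56.5 m; v ends 55 m/s.
x(9) = -3 + Σ Δx = 287.5 m.

287.5 m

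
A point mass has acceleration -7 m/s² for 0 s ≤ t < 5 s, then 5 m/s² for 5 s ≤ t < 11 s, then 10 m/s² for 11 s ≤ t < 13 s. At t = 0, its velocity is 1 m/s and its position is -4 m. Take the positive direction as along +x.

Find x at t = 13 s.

-188.5 m

On each constant-a segment, Δv = aΔt and Δx = v₀Δt + ½aΔt²; chain segment to segment.
0–5 s: v starts 1 m/s; Δx = 1·5 + ½·-7·5² = -82.5 m; v ends -34 m/s.
5–11 s: v starts -34 m/s; Δx = -34·6 + ½·5·6² = -114 m; v ends -4 m/s.
11–13 s: v starts -4 m/s; Δx = -4·2 + ½·10·2² = 12 m; v ends 16 m/s.
x(13) = -4 + Σ Δx = -188.5 m.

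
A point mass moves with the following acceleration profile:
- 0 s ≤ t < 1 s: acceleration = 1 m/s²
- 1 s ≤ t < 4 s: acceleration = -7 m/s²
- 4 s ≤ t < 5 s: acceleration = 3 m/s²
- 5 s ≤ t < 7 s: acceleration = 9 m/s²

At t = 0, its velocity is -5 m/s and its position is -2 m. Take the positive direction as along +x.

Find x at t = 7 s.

-99.5 m

On each constant-a segment, Δv = aΔt and Δx = v₀Δt + ½aΔt²; chain segment to segment.
0–1 s: v starts -5 m/s; Δx = -5·1 + ½·1·1² = -4.5 m; v ends -4 m/s.
1–4 s: v starts -4 m/s; Δx = -4·3 + ½·-7·3² = -43.5 m; v ends -25 m/s.
4–5 s: v starts -25 m/s; Δx = -25·1 + ½·3·1² = -23.5 m; v ends -22 m/s.
5–7 s: v starts -22 m/s; Δx = -22·2 + ½·9·2² = -26 m; v ends -4 m/s.
x(7) = -2 + Σ Δx = -99.5 m.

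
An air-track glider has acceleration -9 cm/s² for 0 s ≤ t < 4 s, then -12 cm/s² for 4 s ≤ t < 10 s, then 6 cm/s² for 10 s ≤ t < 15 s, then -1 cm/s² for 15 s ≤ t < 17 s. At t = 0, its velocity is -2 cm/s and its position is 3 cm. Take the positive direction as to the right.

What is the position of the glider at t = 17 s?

-1158 cm

On each constant-a segment, Δv = aΔt and Δx = v₀Δt + ½aΔt²; chain segment to segment.
0–4 s: v starts -2 cm/s; Δx = -2·4 + ½·-9·4² = -80 cm; v ends -38 cm/s.
4–10 s: v starts -38 cm/s; Δx = -38·6 + ½·-12·6² = -444 cm; v ends -110 cm/s.
10–15 s: v starts -110 cm/s; Δx = -110·5 + ½·6·5² = -475 cm; v ends -80 cm/s.
15–17 s: v starts -80 cm/s; Δx = -80·2 + ½·-1·2² = -162 cm; v ends -82 cm/s.
x(17) = 3 + Σ Δx = -1158 cm.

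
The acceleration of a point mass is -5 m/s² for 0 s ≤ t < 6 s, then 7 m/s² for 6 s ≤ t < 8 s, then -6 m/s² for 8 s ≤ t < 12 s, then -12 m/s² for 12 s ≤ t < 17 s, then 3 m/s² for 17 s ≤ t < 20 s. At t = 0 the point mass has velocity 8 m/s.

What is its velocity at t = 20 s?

-83 m/s

Δv equals the area under the a-t graph; then v = v₀ + Δv.
0–6 s: -5 × 6 = -30 m/s
6–8 s: 7 × 2 = 14 m/s
8–12 s: -6 × 4 = -24 m/s
12–17 s: -12 × 5 = -60 m/s
17–20 s: 3 × 3 = 9 m/s
Δv = -91 m/s, so v(20) = 8 + (-91) = -83 m/s.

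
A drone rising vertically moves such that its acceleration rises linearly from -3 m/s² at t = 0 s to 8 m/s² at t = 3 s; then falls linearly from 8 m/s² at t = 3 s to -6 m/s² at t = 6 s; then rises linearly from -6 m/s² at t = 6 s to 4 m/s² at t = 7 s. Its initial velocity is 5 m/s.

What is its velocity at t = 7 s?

14.5 m/s

Δv equals the area under the a-t graph; then v = v₀ + Δv.
0–3 s: ½(-3 + 8)(3) = 7.5 m/s
3–6 s: ½(8 + -6)(3) = 3 m/s
6–7 s: ½(-6 + 4)(1) = -1 m/s
Δv = 9.5 m/s, so v(7) = 5 + (9.5) = 14.5 m/s.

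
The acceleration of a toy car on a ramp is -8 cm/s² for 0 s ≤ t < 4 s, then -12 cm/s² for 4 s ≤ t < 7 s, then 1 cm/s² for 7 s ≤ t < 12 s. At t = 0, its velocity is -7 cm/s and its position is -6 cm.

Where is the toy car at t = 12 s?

On each constant-a segment, Δv = aΔt and Δx = v₀Δt + ½aΔt²; chain segment to segment.
0–4 s: v starts -7 cm/s; Δx = -7·4 + ½·-8·4² = -92 cm; v ends -39 cm/s.
4–7 s: v starts -39 cm/s; Δx = -39·3 + ½·-12·3² = -171 cm; v ends -75 cm/s.
7–12 s: v starts -75 cm/s; Δx = -75·5 + ½·1·5² = -362.5 cm; v ends -70 cm/s.
x(12) = -6 + Σ Δx = -631.5 cm.

-631.5 cm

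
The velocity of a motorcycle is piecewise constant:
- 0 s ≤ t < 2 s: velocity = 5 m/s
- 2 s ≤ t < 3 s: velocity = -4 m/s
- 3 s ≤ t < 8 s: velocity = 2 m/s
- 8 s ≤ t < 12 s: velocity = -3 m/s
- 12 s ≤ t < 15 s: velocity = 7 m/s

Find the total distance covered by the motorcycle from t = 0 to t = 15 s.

Total distance travelled is ∫|v| dt — sum the magnitudes of each area piece.
0–2 s: |5| × 2 = 10 m
2–3 s: |-4| × 1 = 4 m
3–8 s: |2| × 5 = 10 m
8–12 s: |-3| × 4 = 12 m
12–15 s: |7| × 3 = 21 m
Total distance = 57 m

57 m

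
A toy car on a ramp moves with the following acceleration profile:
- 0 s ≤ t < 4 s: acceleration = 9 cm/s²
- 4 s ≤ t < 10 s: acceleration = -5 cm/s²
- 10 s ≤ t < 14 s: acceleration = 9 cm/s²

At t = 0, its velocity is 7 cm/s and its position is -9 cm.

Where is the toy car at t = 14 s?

On each constant-a segment, Δv = aΔt and Δx = v₀Δt + ½aΔt²; chain segment to segment.
0–4 s: v starts 7 cm/s; Δx = 7·4 + ½·9·4² = 100 cm; v ends 43 cm/s.
4–10 s: v starts 43 cm/s; Δx = 43·6 + ½·-5·6² = 168 cm; v ends 13 cm/s.
10–14 s: v starts 13 cm/s; Δx = 13·4 + ½·9·4² = 124 cm; v ends 49 cm/s.
x(14) = -9 + Σ Δx = 383 cm.

383 cm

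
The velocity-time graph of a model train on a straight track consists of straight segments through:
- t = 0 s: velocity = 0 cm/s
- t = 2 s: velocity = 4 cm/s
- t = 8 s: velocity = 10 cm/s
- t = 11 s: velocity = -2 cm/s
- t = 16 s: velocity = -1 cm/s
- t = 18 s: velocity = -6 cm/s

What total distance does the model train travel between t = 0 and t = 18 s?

Distance (not displacement) is the total path length: add the absolute areas under v-t.
0–2 s: |½(0 + 4)(2)| = 4 cm
2–8 s: |½(4 + 10)(6)| = 42 cm
8–11 s: v = 0 at t = 10.5 s; triangle areas 12.5 + 0.5 = 13 cm
11–16 s: |½(-2 + -1)(5)| = 7.5 cm
16–18 s: |½(-1 + -6)(2)| = 7 cm
Total distance = 73.5 cm

73.5 cm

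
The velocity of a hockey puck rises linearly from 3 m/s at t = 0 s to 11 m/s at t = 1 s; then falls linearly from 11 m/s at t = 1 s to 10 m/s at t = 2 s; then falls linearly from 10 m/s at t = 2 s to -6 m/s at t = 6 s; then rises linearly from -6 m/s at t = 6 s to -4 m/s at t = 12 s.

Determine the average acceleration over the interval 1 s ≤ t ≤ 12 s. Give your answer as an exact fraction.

-15/11 m/s²

Average acceleration = Δv/Δt = (-4 − 11)/(12 − 1) = -15/11 m/s².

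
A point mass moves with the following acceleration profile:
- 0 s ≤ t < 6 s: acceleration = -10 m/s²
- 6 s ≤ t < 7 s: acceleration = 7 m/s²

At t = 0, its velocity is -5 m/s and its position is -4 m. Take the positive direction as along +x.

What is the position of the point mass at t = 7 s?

-275.5 m

On each constant-a segment, Δv = aΔt and Δx = v₀Δt + ½aΔt²; chain segment to segment.
0–6 s: v starts -5 m/s; Δx = -5·6 + ½·-10·6² = -210 m; v ends -65 m/s.
6–7 s: v starts -65 m/s; Δx = -65·1 + ½·7·1² = -61.5 m; v ends -58 m/s.
x(7) = -4 + Σ Δx = -275.5 m.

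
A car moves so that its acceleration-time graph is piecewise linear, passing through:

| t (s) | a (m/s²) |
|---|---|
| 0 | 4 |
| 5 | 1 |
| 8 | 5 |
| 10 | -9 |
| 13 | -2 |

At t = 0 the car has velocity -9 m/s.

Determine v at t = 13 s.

Δv equals the area under the a-t graph; then v = v₀ + Δv.
0–5 s: ½(4 + 1)(5) = 12.5 m/s
5–8 s: ½(1 + 5)(3) = 9 m/s
8–10 s: ½(5 + -9)(2) = -4 m/s
10–13 s: ½(-9 + -2)(3) = -16.5 m/s
Δv = 1 m/s, so v(13) = -9 + (1) = -8 m/s.

-8 m/s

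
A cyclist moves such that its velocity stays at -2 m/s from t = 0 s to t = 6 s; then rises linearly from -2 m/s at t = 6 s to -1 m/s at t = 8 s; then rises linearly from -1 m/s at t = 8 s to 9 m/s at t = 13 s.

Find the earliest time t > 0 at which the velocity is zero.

t = 8.5 s

v changes sign on 8–13 s (from -1 to 9); the graph is linear there, so v = 0 at t = 8 + (1)·(13 − 8)/(9 − -1) = 8.5 s.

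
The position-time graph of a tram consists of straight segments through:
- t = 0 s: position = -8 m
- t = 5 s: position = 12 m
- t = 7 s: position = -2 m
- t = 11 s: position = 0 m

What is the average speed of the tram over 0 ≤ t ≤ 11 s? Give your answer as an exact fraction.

36/11 m/s

Average speed = (total path length)/(elapsed time); on a piecewise-linear x-t graph the path length is Σ|Δx|.
0–5 s: |Δx| = |12 − -8| = 20 m
5–7 s: |Δx| = |-2 − 12| = 14 m
7–11 s: |Δx| = |0 − -2| = 2 m
Total path = 36 m; average speed = 36/11 = 36/11 m/s.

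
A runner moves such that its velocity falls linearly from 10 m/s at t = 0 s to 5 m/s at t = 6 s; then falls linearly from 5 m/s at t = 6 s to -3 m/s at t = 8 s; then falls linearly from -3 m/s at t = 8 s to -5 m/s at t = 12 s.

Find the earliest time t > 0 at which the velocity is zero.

v changes sign on 6–8 s (from 5 to -3); the graph is linear there, so v = 0 at t = 6 + (-5)·(8 − 6)/(-3 − 5) = 7.25 s.

t = 7.25 s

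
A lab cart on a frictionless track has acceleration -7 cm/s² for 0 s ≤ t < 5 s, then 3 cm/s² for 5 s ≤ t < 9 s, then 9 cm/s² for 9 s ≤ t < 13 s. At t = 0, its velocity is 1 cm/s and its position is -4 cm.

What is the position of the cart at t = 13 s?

On each constant-a segment, Δv = aΔt and Δx = v₀Δt + ½aΔt²; chain segment to segment.
0–5 s: v starts 1 cm/s; Δx = 1·5 + ½·-7·5² = -82.5 cm; v ends -34 cm/s.
5–9 s: v starts -34 cm/s; Δx = -34·4 + ½·3·4² = -112 cm; v ends -22 cm/s.
9–13 s: v starts -22 cm/s; Δx = -22·4 + ½·9·4² = -16 cm; v ends 14 cm/s.
x(13) = -4 + Σ Δx = -214.5 cm.

-214.5 cm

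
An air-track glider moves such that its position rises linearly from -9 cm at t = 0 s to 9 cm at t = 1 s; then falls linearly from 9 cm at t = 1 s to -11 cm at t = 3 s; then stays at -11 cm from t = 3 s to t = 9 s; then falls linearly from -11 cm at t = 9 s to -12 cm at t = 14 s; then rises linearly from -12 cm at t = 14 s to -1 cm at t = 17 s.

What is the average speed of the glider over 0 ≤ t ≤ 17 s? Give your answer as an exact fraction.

Average speed = (total path length)/(elapsed time); on a piecewise-linear x-t graph the path length is Σ|Δx|.
0–1 s: |Δx| = |9 − -9| = 18 cm
1–3 s: |Δx| = |-11 − 9| = 20 cm
3–9 s: |Δx| = |-11 − -11| = 0 cm
9–14 s: |Δx| = |-12 − -11| = 1 cm
14–17 s: |Δx| = |-1 − -12| = 11 cm
Total path = 50 cm; average speed = 50/17 = 50/17 cm/s.

50/17 cm/s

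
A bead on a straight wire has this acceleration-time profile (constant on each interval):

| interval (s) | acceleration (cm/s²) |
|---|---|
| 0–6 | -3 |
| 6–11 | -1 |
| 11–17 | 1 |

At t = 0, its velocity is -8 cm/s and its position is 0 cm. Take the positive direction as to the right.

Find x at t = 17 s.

On each constant-a segment, Δv = aΔt and Δx = v₀Δt + ½aΔt²; chain segment to segment.
0–6 s: v starts -8 cm/s; Δx = -8·6 + ½·-3·6² = -102 cm; v ends -26 cm/s.
6–11 s: v starts -26 cm/s; Δx = -26·5 + ½·-1·5² = -142.5 cm; v ends -31 cm/s.
11–17 s: v starts -31 cm/s; Δx = -31·6 + ½·1·6² = -168 cm; v ends -25 cm/s.
x(17) = 0 + Σ Δx = -412.5 cm.

-412.5 cm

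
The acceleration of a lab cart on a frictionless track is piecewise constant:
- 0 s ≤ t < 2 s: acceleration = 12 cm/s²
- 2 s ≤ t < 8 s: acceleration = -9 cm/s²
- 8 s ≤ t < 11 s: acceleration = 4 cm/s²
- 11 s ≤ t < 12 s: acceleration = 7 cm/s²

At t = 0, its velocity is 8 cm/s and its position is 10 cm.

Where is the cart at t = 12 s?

On each constant-a segment, Δv = aΔt and Δx = v₀Δt + ½aΔt²; chain segment to segment.
0–2 s: v starts 8 cm/s; Δx = 8·2 + ½·12·2² = 40 cm; v ends 32 cm/s.
2–8 s: v starts 32 cm/s; Δx = 32·6 + ½·-9·6² = 30 cm; v ends -22 cm/s.
8–11 s: v starts -22 cm/s; Δx = -22·3 + ½·4·3² = -48 cm; v ends -10 cm/s.
11–12 s: v starts -10 cm/s; Δx = -10·1 + ½·7·1² = -6.5 cm; v ends -3 cm/s.
x(12) = 10 + Σ Δx = 25.5 cm.

25.5 cm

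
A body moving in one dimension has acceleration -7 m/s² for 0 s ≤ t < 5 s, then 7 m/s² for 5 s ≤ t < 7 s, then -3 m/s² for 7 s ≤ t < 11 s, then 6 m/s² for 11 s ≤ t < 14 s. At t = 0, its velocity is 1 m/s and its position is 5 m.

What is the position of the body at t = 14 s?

On each constant-a segment, Δv = aΔt and Δx = v₀Δt + ½aΔt²; chain segment to segment.
0–5 s: v starts 1 m/s; Δx = 1·5 + ½·-7·5² = -82.5 m; v ends -34 m/s.
5–7 s: v starts -34 m/s; Δx = -34·2 + ½·7·2² = -54 m; v ends -20 m/s.
7–11 s: v starts -20 m/s; Δx = -20·4 + ½·-3·4² = -104 m; v ends -32 m/s.
11–14 s: v starts -32 m/s; Δx = -32·3 + ½·6·3² = -69 m; v ends -14 m/s.
x(14) = 5 + Σ Δx = -304.5 m.

-304.5 m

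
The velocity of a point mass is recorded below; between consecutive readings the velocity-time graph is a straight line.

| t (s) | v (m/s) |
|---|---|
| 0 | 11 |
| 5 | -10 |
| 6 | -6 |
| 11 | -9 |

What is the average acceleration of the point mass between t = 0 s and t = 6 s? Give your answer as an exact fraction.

-17/6 m/s²

Average acceleration = Δv/Δt = (-6 − 11)/(6 − 0) = -17/6 m/s².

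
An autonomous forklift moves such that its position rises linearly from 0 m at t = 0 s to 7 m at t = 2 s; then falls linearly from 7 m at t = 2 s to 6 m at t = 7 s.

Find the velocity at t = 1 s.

Velocity is the slope of the x-t graph on 0–2 s: (7 − 0)/(2 − 0) = 3.5 m/s.

3.5 m/s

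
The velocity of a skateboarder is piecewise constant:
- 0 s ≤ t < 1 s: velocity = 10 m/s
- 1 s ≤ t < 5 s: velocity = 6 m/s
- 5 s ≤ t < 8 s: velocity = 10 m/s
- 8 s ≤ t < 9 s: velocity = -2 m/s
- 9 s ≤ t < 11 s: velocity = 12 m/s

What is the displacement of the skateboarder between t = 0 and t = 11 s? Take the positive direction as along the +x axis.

86 m

Displacement is the signed area under the v-t curve.
0–1 s: 10 × 1 = 10 m
1–5 s: 6 × 4 = 24 m
5–8 s: 10 × 3 = 30 m
8–9 s: -2 × 1 = -2 m
9–11 s: 12 × 2 = 24 m
Net displacement = 86 m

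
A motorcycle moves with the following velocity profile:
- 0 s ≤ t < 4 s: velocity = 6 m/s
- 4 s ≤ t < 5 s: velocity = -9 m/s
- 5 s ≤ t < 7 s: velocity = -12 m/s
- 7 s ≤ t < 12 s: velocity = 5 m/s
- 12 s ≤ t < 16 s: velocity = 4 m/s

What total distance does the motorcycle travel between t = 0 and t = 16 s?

98 m

Total distance travelled is ∫|v| dt — sum the magnitudes of each area piece.
0–4 s: |6| × 4 = 24 m
4–5 s: |-9| × 1 = 9 m
5–7 s: |-12| × 2 = 24 m
7–12 s: |5| × 5 = 25 m
12–16 s: |4| × 4 = 16 m
Total distance = 98 m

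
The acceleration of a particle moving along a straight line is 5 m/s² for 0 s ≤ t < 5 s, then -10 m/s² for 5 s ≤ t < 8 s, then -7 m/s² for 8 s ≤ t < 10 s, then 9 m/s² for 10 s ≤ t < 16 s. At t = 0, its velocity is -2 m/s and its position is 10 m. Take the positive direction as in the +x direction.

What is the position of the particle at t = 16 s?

94.5 m

On each constant-a segment, Δv = aΔt and Δx = v₀Δt + ½aΔt²; chain segment to segment.
0–5 s: v starts -2 m/s; Δx = -2·5 + ½·5·5² = 52.5 m; v ends 23 m/s.
5–8 s: v starts 23 m/s; Δx = 23·3 + ½·-10·3² = 24 m; v ends -7 m/s.
8–10 s: v starts -7 m/s; Δx = -7·2 + ½·-7·2² = -28 m; v ends -21 m/s.
10–16 s: v starts -21 m/s; Δx = -21·6 + ½·9·6² = 36 m; v ends 33 m/s.
x(16) = 10 + Σ Δx = 94.5 m.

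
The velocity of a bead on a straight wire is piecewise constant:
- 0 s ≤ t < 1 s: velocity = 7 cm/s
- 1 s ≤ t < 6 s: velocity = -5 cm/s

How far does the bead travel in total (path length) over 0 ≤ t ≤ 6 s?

32 cm

Total distance travelled is ∫|v| dt — sum the magnitudes of each area piece.
0–1 s: |7| × 1 = 7 cm
1–6 s: |-5| × 5 = 25 cm
Total distance = 32 cm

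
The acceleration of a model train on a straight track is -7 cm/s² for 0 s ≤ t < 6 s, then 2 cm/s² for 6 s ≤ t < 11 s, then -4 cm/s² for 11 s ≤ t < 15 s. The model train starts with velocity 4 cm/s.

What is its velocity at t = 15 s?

Δv equals the area under the a-t graph; then v = v₀ + Δv.
0–6 s: -7 × 6 = -42 cm/s
6–11 s: 2 × 5 = 10 cm/s
11–15 s: -4 × 4 = -16 cm/s
Δv = -48 cm/s, so v(15) = 4 + (-48) = -44 cm/s.

-44 cm/s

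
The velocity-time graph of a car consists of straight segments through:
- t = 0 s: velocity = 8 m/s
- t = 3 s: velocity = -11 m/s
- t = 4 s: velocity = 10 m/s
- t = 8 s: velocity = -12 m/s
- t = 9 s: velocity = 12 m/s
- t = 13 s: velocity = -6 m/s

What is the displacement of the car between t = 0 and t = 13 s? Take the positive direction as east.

3 m

Net displacement equals the area under the velocity-time graph (areas below the axis count negative).
0–3 s: ½(8 + -11)(3) = -4.5 m
3–4 s: ½(-11 + 10)(1) = -0.5 m
4–8 s: ½(10 + -12)(4) = -4 m
8–9 s: ½(-12 + 12)(1) = 0 m
9–13 s: ½(12 + -6)(4) = 12 m
Net displacement = 3 m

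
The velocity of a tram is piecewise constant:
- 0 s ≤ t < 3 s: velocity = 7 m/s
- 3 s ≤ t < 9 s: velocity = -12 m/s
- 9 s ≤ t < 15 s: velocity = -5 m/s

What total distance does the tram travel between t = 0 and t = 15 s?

123 m

Distance (not displacement) is the total path length: add the absolute areas under v-t.
0–3 s: |7| × 3 = 21 m
3–9 s: |-12| × 6 = 72 m
9–15 s: |-5| × 6 = 30 m
Total distance = 123 m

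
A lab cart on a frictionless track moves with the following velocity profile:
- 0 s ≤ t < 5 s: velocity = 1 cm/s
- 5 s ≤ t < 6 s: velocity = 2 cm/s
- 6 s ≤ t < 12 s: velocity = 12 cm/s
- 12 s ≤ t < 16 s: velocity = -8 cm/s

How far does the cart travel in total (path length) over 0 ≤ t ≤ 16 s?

111 cm

Total distance travelled is ∫|v| dt — sum the magnitudes of each area piece.
0–5 s: |1| × 5 = 5 cm
5–6 s: |2| × 1 = 2 cm
6–12 s: |12| × 6 = 72 cm
12–16 s: |-8| × 4 = 32 cm
Total distance = 111 cm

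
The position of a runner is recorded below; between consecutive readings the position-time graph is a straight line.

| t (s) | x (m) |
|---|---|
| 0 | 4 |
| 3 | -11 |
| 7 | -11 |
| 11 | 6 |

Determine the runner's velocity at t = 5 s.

Velocity is the slope of the x-t graph on 3–7 s: (-11 − -11)/(7 − 3) = 0 m/s.

0 m/s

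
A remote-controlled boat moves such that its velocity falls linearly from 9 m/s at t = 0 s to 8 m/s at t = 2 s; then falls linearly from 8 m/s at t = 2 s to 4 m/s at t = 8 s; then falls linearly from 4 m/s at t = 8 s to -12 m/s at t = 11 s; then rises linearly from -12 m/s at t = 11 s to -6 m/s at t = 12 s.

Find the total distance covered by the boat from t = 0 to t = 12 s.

Total distance travelled is ∫|v| dt — sum the magnitudes of each area piece.
0–2 s: |½(9 + 8)(2)| = 17 m
2–8 s: |½(8 + 4)(6)| = 36 m
8–11 s: v = 0 at t = 8.75 s; triangle areas 1.5 + 13.5 = 15 m
11–12 s: |½(-12 + -6)(1)| = 9 m
Total distance = 77 m

77 m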